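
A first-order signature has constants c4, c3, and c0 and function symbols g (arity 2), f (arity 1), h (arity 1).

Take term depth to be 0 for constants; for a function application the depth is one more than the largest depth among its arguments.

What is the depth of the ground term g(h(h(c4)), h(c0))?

depth(h(c4)) = 1 + depth(c4) = 1 + 0 = 1
depth(h(h(c4))) = 1 + depth(h(c4)) = 1 + 1 = 2
depth(h(c0)) = 1 + depth(c0) = 1 + 0 = 1
depth(g(h(h(c4)), h(c0))) = 1 + max(2, 1) = 3

3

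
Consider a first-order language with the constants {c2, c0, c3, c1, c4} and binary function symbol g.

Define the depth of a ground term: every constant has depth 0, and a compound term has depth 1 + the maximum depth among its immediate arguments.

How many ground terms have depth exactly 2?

Let N_k count ground terms of depth at most k. Each non-constant term of depth ≤ k is some function symbol applied to depth-≤(k−1) arguments, giving N_k = 5 + N_{k-1}^2.
N_0 = 5
N_1 = 5 + 5^2 = 30
N_2 = 5 + 30^2 = 905
Terms of depth exactly 2: N_2 − N_1 = 905 − 30 = 875.

875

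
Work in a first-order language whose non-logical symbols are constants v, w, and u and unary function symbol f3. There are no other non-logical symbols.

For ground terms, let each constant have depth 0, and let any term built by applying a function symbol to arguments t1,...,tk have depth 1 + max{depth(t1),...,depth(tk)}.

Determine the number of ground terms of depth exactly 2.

If N_k denotes the number of depth-≤k ground terms, the 3 constants give N_0 = 3, and each function symbol of arity r contributes N_{k-1}^r new terms at level k: N_k = 3 + N_{k-1}.
N_0 = 3
N_1 = 3 + 3 = 6
N_2 = 3 + 6 = 9
Terms of depth exactly 2: N_2 − N_1 = 9 − 6 = 3.

3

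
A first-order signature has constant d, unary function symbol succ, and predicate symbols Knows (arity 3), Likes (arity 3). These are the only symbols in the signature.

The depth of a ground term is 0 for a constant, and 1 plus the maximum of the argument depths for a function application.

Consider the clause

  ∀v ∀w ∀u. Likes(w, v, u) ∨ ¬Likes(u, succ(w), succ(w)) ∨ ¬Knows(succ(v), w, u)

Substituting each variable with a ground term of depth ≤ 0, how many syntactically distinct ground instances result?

1

Ground terms of depth ≤ 0:
  Let N_k = |{terms of depth ≤ k}|. Then N_0 = 1 and N_k = 1 + N_{k-1} for k ≥ 1 (one summand per function symbol, arity giving the exponent).
  N_0 = 1
So there is exactly 1 ground term available for substitution.
There are 3 variables to instantiate (v, w, u), each occurring in at least one literal, so different choices give different ground instances.
Number of ground instances = 1^3 = 1.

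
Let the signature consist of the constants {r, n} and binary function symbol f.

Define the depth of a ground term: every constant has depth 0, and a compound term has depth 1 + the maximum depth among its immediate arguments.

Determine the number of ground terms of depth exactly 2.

32

If N_k denotes the number of depth-≤k ground terms, the 2 constants give N_0 = 2, and each function symbol of arity r contributes N_{k-1}^r new terms at level k: N_k = 2 + N_{k-1}^2.
N_0 = 2
N_1 = 2 + 2^2 = 6
N_2 = 2 + 6^2 = 38
Terms of depth exactly 2: N_2 − N_1 = 38 − 6 = 32.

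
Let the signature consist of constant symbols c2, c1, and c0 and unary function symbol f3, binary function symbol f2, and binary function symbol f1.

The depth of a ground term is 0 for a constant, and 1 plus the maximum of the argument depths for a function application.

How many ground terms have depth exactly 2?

Write N_k for the number of ground terms of depth ≤ k. A term of depth ≤ k is either a constant or a function symbol applied to arguments of depth ≤ k−1, so N_k = 3 + N_{k-1} + N_{k-1}^2 + N_{k-1}^2.
N_0 = 3
N_1 = 3 + 3 + 3^2 + 3^2 = 24
N_2 = 3 + 24 + 24^2 + 24^2 = 1179
Terms of depth exactly 2: N_2 − N_1 = 1179 − 24 = 1155.

1155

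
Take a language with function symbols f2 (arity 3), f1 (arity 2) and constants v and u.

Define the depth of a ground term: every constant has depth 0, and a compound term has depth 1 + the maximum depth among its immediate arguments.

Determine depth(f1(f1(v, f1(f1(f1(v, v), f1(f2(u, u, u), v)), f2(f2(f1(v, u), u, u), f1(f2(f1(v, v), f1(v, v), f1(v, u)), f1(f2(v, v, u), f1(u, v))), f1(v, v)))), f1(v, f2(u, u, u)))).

7

depth(f1(v, v)) = 1 + max(0, 0) = 1
depth(f2(u, u, u)) = 1 + max(0, 0, 0) = 1
depth(f1(f2(u, u, u), v)) = 1 + max(1, 0) = 2
depth(f1(f1(v, v), f1(f2(u, u, u), v))) = 1 + max(1, 2) = 3
depth(f1(v, u)) = 1 + max(0, 0) = 1
depth(f2(f1(v, u), u, u)) = 1 + max(1, 0, 0) = 2
depth(f2(f1(v, v), f1(v, v), f1(v, u))) = 1 + max(1, 1, 1) = 2
depth(f2(v, v, u)) = 1 + max(0, 0, 0) = 1
depth(f1(u, v)) = 1 + max(0, 0) = 1
depth(f1(f2(v, v, u), f1(u, v))) = 1 + max(1, 1) = 2
depth(f1(f2(f1(v, v), f1(v, v), f1(v, u)), f1(f2(v, v, u), f1(u, v)))) = 1 + max(2, 2) = 3
depth(f2(f2(f1(v, u), u, u), f1(f2(f1(v, v), f1(v, v), f1(v, u)), f1(f2(v, v, u), f1(u, v))), f1(v, v))) = 1 + max(2, 3, 1) = 4
depth(f1(f1(f1(v, v), f1(f2(u, u, u), v)), f2(f2(f1(v, u), u, u), f1(f2(f1(v, v), f1(v, v), f1(v, u)), f1(f2(v, v, u), f1(u, v))), f1(v, v)))) = 1 + max(3, 4) = 5
depth(f1(v, f1(f1(f1(v, v), f1(f2(u, u, u), v)), f2(f2(f1(v, u), u, u), f1(f2(f1(v, v), f1(v, v), f1(v, u)), f1(f2(v, v, u), f1(u, v))), f1(v, v))))) = 1 + max(0, 5) = 6
depth(f1(v, f2(u, u, u))) = 1 + max(0, 1) = 2
depth(f1(f1(v, f1(f1(f1(v, v), f1(f2(u, u, u), v)), f2(f2(f1(v, u), u, u), f1(f2(f1(v, v), f1(v, v), f1(v, u)), f1(f2(v, v, u), f1(u, v))), f1(v, v)))), f1(v, f2(u, u, u)))) = 1 + max(6, 2) = 7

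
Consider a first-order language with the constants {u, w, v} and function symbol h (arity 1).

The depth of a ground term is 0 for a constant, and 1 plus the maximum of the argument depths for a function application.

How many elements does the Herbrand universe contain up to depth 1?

Write N_k for the number of ground terms of depth ≤ k. A term of depth ≤ k is either a constant or a function symbol applied to arguments of depth ≤ k−1, so N_k = 3 + N_{k-1}.
N_0 = 3
N_1 = 3 + 3 = 6
Explicitly: u, w, v, h(u), h(w), h(v).

6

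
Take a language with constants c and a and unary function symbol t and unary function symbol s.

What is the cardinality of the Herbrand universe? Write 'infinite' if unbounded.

infinite

The signature has at least one function symbol (t, arity 1) and at least one constant (c).
Iterating t gives infinitely many distinct ground terms: c, t(c), t(t(c)), ...
So the Herbrand universe is infinite.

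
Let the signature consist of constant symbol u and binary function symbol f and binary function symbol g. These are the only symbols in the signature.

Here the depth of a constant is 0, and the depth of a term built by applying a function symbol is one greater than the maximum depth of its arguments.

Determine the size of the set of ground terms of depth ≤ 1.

3

If N_k denotes the number of depth-≤k ground terms, the 1 constant gives N_0 = 1, and each function symbol of arity r contributes N_{k-1}^r new terms at level k: N_k = 1 + N_{k-1}^2 + N_{k-1}^2.
N_0 = 1
N_1 = 1 + 1^2 + 1^2 = 3
Explicitly: u, f(u, u), g(u, u).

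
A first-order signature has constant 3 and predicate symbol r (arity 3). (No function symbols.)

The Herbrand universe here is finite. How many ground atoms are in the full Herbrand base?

With no function symbols, the Herbrand universe is just the 1 constant.
Ground atoms per predicate: r: 1^3 = 1.
Herbrand base size = 1 = 1.

1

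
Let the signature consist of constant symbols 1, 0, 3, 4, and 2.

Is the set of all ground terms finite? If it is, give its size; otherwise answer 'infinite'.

5

There are no function symbols, so every ground term is one of the 5 constants.
The Herbrand universe is {1, 0, 3, 4, 2}, which is finite with 5 elements.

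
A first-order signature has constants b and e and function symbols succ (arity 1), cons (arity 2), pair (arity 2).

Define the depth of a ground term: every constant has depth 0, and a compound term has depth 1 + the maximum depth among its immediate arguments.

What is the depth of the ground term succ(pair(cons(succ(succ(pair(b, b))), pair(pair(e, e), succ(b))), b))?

6

depth(pair(b, b)) = 1 + max(0, 0) = 1
depth(succ(pair(b, b))) = 1 + depth(pair(b, b)) = 1 + 1 = 2
depth(succ(succ(pair(b, b)))) = 1 + depth(succ(pair(b, b))) = 1 + 2 = 3
depth(pair(e, e)) = 1 + max(0, 0) = 1
depth(succ(b)) = 1 + depth(b) = 1 + 0 = 1
depth(pair(pair(e, e), succ(b))) = 1 + max(1, 1) = 2
depth(cons(succ(succ(pair(b, b))), pair(pair(e, e), succ(b)))) = 1 + max(3, 2) = 4
depth(pair(cons(succ(succ(pair(b, b))), pair(pair(e, e), succ(b))), b)) = 1 + max(4, 0) = 5
depth(succ(pair(cons(succ(succ(pair(b, b))), pair(pair(e, e), succ(b))), b))) = 1 + depth(pair(cons(succ(succ(pair(b, b))), pair(pair(e, e), succ(b))), b)) = 1 + 5 = 6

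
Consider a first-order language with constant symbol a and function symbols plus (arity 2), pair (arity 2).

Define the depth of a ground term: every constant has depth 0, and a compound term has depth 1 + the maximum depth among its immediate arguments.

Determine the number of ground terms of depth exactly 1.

Count level by level. With function symbols plus/2, pair/2, the terms of depth ≤ k are the 1 constant together with each function applied to depth-≤(k−1) tuples, so N_k = 1 + N_{k-1}^2 + N_{k-1}^2.
N_0 = 1
N_1 = 1 + 1^2 + 1^2 = 3
Terms of depth exactly 1: N_1 − N_0 = 3 − 1 = 2.

2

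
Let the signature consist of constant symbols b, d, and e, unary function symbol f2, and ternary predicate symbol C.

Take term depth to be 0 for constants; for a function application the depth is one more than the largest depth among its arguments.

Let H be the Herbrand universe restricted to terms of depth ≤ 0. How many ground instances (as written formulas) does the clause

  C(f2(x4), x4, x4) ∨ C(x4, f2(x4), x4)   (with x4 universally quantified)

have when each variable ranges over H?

3

Ground terms of depth ≤ 0:
  Let N_k count ground terms of depth at most k. Each non-constant term of depth ≤ k is some function symbol applied to depth-≤(k−1) arguments, giving N_k = 3 + N_{k-1}.
  N_0 = 3
  Explicitly: b, d, e.
So there are 3 ground terms available for substitution.
The variable x4 ranges independently over the available ground terms, and distinct assignments produce distinct instances.
Number of ground instances = 3.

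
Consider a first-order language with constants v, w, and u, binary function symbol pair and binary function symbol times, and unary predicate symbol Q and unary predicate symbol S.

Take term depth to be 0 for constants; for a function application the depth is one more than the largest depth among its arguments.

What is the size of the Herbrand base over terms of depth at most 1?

First count ground terms of depth ≤ 1.
Count level by level. With function symbols pair/2, times/2, the terms of depth ≤ k are the 3 constants together with each function applied to depth-≤(k−1) tuples, so N_k = 3 + N_{k-1}^2 + N_{k-1}^2.
N_0 = 3
N_1 = 3 + 3^2 + 3^2 = 21
So |H| = 21.
Each predicate of arity r yields |H|^r ground atoms (one per choice of an r-tuple from H):
  Q: 21;  S: 21
Total ground atoms: 21 + 21 = 42.

42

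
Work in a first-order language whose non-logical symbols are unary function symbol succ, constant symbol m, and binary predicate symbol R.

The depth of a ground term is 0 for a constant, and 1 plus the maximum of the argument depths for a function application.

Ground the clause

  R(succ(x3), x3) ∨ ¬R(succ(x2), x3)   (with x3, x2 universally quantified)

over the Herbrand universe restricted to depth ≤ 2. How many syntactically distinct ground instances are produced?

9

Ground terms of depth ≤ 2:
  Write N_k for the number of ground terms of depth ≤ k. A term of depth ≤ k is either a constant or a function symbol applied to arguments of depth ≤ k−1, so N_k = 1 + N_{k-1}.
  N_0 = 1
  N_1 = 1 + 1 = 2
  N_2 = 1 + 2 = 3
  Explicitly: m, succ(m), succ(succ(m)).
So there are 3 ground terms available for substitution.
Each of x3, x2 ranges independently over the available ground terms, and distinct assignments produce distinct instances.
Number of ground instances = 3^2 = 9.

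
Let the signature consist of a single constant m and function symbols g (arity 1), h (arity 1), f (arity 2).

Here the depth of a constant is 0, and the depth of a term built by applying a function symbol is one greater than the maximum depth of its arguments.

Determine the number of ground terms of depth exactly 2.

Let N_k count ground terms of depth at most k. Each non-constant term of depth ≤ k is some function symbol applied to depth-≤(k−1) arguments, giving N_k = 1 + N_{k-1} + N_{k-1} + N_{k-1}^2.
N_0 = 1
N_1 = 1 + 1 + 1 + 1^2 = 4
N_2 = 1 + 4 + 4 + 4^2 = 25
Terms of depth exactly 2: N_2 − N_1 = 25 − 4 = 21.

21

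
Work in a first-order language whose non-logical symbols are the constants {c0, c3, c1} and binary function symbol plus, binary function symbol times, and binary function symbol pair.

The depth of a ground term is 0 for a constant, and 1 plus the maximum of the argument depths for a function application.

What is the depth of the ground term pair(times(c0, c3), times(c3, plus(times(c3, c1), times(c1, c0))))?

depth(times(c0, c3)) = 1 + max(0, 0) = 1
depth(times(c3, c1)) = 1 + max(0, 0) = 1
depth(times(c1, c0)) = 1 + max(0, 0) = 1
depth(plus(times(c3, c1), times(c1, c0))) = 1 + max(1, 1) = 2
depth(times(c3, plus(times(c3, c1), times(c1, c0)))) = 1 + max(0, 2) = 3
depth(pair(times(c0, c3), times(c3, plus(times(c3, c1), times(c1, c0))))) = 1 + max(1, 3) = 4

4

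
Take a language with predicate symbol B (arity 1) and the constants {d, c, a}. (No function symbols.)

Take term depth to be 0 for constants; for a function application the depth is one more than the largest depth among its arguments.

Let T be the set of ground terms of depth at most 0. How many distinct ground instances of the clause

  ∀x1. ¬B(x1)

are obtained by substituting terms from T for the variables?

Ground terms of depth ≤ 0:
  With no function symbols every ground term is a constant, so there are exactly 3 ground terms at every depth bound.
  N_0 = 3
  Explicitly: d, c, a.
So there are 3 ground terms available for substitution.
The variable x1 ranges independently over the available ground terms, and distinct assignments produce distinct instances.
Number of ground instances = 3.

3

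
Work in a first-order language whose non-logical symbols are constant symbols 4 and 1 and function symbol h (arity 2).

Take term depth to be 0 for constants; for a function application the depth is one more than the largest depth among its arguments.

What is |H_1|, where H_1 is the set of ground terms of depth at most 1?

6

Let N_k = |{terms of depth ≤ k}|. Then N_0 = 2 and N_k = 2 + N_{k-1}^2 for k ≥ 1 (one summand per function symbol, arity giving the exponent).
N_0 = 2
N_1 = 2 + 2^2 = 6
Explicitly: 4, 1, h(4, 4), h(4, 1), h(1, 4), h(1, 1).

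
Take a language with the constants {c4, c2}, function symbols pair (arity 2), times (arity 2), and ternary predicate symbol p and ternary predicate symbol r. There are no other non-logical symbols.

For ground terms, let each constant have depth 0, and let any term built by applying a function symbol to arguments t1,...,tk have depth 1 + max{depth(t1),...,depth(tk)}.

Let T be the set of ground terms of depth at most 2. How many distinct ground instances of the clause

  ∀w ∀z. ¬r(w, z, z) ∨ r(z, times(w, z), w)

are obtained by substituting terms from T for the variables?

40804

Ground terms of depth ≤ 2:
  If N_k denotes the number of depth-≤k ground terms, the 2 constants give N_0 = 2, and each function symbol of arity r contributes N_{k-1}^r new terms at level k: N_k = 2 + N_{k-1}^2 + N_{k-1}^2.
  N_0 = 2
  N_1 = 2 + 2^2 + 2^2 = 10
  N_2 = 2 + 10^2 + 10^2 = 202
So there are 202 ground terms available for substitution.
The body mentions every one of the 2 quantified variables; since ground terms form a free algebra, no two substitutions collapse to the same formula.
Number of ground instances = 202^2 = 40804.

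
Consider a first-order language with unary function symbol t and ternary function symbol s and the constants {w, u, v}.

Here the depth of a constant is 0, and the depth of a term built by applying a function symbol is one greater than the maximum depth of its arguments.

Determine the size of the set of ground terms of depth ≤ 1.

33

Write N_k for the number of ground terms of depth ≤ k. A term of depth ≤ k is either a constant or a function symbol applied to arguments of depth ≤ k−1, so N_k = 3 + N_{k-1} + N_{k-1}^3.
N_0 = 3
N_1 = 3 + 3 + 3^3 = 33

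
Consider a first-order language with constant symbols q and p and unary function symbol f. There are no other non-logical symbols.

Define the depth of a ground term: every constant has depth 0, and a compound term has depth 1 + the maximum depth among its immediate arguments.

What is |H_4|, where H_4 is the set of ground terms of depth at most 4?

Write N_k for the number of ground terms of depth ≤ k. A term of depth ≤ k is either a constant or a function symbol applied to arguments of depth ≤ k−1, so N_k = 2 + N_{k-1}.
N_0 = 2
N_1 = 2 + 2 = 4
N_2 = 2 + 4 = 6
N_3 = 2 + 6 = 8
N_4 = 2 + 8 = 10
Explicitly: q, p, f(q), f(p), f(f(q)), f(f(p)), f(f(f(q))), f(f(f(p))), f(f(f(f(q)))), f(f(f(f(p)))).

10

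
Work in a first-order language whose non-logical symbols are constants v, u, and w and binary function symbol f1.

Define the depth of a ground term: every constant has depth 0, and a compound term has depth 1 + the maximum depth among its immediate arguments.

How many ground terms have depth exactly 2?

135

Let N_k = |{terms of depth ≤ k}|. Then N_0 = 3 and N_k = 3 + N_{k-1}^2 for k ≥ 1 (one summand per function symbol, arity giving the exponent).
N_0 = 3
N_1 = 3 + 3^2 = 12
N_2 = 3 + 12^2 = 147
Terms of depth exactly 2: N_2 − N_1 = 147 − 12 = 135.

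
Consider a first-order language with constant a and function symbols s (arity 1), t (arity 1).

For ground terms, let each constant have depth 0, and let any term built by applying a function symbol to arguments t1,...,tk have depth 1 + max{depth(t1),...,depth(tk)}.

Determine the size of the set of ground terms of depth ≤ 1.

Let N_k = |{terms of depth ≤ k}|. Then N_0 = 1 and N_k = 1 + N_{k-1} + N_{k-1} for k ≥ 1 (one summand per function symbol, arity giving the exponent).
N_0 = 1
N_1 = 1 + 1 + 1 = 3
Explicitly: a, s(a), t(a).

3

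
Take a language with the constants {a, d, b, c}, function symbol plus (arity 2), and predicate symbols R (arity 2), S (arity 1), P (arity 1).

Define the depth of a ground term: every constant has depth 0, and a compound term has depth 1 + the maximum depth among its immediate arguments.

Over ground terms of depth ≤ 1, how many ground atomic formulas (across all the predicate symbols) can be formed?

440

First count ground terms of depth ≤ 1.
Count level by level. With function symbols plus/2, the terms of depth ≤ k are the 4 constants together with each function applied to depth-≤(k−1) tuples, so N_k = 4 + N_{k-1}^2.
N_0 = 4
N_1 = 4 + 4^2 = 20
So |H| = 20.
For each predicate symbol, the number of ground atoms is |H| raised to its arity; summing:
  R: 20^2 = 400;  S: 20;  P: 20
Total ground atoms: 400 + 20 + 20 = 440.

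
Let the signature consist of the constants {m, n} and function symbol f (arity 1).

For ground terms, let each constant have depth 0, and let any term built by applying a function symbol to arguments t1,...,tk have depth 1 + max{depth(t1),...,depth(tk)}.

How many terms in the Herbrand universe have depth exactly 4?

Let N_k = |{terms of depth ≤ k}|. Then N_0 = 2 and N_k = 2 + N_{k-1} for k ≥ 1 (one summand per function symbol, arity giving the exponent).
N_0 = 2
N_1 = 2 + 2 = 4
N_2 = 2 + 4 = 6
N_3 = 2 + 6 = 8
N_4 = 2 + 8 = 10
Terms of depth exactly 4: N_4 − N_3 = 10 − 8 = 2.

2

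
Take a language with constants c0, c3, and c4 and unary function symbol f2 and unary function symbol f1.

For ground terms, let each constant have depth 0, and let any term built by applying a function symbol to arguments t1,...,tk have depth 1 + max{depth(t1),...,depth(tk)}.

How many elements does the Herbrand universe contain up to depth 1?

Write N_k for the number of ground terms of depth ≤ k. A term of depth ≤ k is either a constant or a function symbol applied to arguments of depth ≤ k−1, so N_k = 3 + N_{k-1} + N_{k-1}.
N_0 = 3
N_1 = 3 + 3 + 3 = 9

9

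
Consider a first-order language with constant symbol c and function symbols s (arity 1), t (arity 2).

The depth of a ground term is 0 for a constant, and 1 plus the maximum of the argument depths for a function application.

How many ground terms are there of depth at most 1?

Write N_k for the number of ground terms of depth ≤ k. A term of depth ≤ k is either a constant or a function symbol applied to arguments of depth ≤ k−1, so N_k = 1 + N_{k-1} + N_{k-1}^2.
N_0 = 1
N_1 = 1 + 1 + 1^2 = 3

3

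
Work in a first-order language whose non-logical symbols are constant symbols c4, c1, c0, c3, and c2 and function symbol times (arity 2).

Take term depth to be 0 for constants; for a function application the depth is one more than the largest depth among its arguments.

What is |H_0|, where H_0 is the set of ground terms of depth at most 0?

Let N_k count ground terms of depth at most k. Each non-constant term of depth ≤ k is some function symbol applied to depth-≤(k−1) arguments, giving N_k = 5 + N_{k-1}^2.
N_0 = 5
Explicitly: c4, c1, c0, c3, c2.

5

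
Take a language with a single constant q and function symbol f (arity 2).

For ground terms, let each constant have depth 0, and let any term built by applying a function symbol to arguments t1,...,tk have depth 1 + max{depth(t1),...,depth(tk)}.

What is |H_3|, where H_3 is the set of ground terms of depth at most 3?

26

Write N_k for the number of ground terms of depth ≤ k. A term of depth ≤ k is either a constant or a function symbol applied to arguments of depth ≤ k−1, so N_k = 1 + N_{k-1}^2.
N_0 = 1
N_1 = 1 + 1^2 = 2
N_2 = 1 + 2^2 = 5
N_3 = 1 + 5^2 = 26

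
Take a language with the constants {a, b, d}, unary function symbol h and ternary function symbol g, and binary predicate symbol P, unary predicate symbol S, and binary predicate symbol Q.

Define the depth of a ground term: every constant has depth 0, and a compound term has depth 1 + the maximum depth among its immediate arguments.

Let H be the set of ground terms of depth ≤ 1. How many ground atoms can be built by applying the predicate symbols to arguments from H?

2211

First count ground terms of depth ≤ 1.
Count level by level. With function symbols h/1, g/3, the terms of depth ≤ k are the 3 constants together with each function applied to depth-≤(k−1) tuples, so N_k = 3 + N_{k-1} + N_{k-1}^3.
N_0 = 3
N_1 = 3 + 3 + 3^3 = 33
So |H| = 33.
Each predicate of arity r yields |H|^r ground atoms (one per choice of an r-tuple from H):
  P: 33^2 = 1089;  S: 33;  Q: 33^2 = 1089
Total ground atoms: 1089 + 33 + 1089 = 2211.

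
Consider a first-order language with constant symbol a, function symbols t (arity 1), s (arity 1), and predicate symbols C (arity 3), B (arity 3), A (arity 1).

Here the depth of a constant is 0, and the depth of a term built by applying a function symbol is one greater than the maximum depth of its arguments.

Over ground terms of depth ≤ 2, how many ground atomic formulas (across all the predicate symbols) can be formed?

693

First count ground terms of depth ≤ 2.
If N_k denotes the number of depth-≤k ground terms, the 1 constant gives N_0 = 1, and each function symbol of arity r contributes N_{k-1}^r new terms at level k: N_k = 1 + N_{k-1} + N_{k-1}.
N_0 = 1
N_1 = 1 + 1 + 1 = 3
N_2 = 1 + 3 + 3 = 7
Explicitly: a, t(a), t(t(a)), t(s(a)), s(a), s(t(a)), s(s(a)).
So |H| = 7.
Each predicate of arity r yields |H|^r ground atoms (one per choice of an r-tuple from H):
  C: 7^3 = 343;  B: 7^3 = 343;  A: 7
Total ground atoms: 343 + 343 + 7 = 693.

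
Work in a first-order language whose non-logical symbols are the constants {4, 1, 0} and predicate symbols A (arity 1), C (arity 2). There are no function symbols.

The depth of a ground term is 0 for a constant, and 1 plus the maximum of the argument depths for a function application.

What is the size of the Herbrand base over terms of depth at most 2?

12

First count ground terms of depth ≤ 2.
With no function symbols every ground term is a constant, so there are exactly 3 ground terms at every depth bound.
N_0 = 3
N_1 = 3
N_2 = 3
Explicitly: 4, 1, 0.
So |H| = 3.
For each predicate symbol, the number of ground atoms is |H| raised to its arity; summing:
  A: 3;  C: 3^2 = 9
Total ground atoms: 3 + 9 = 12.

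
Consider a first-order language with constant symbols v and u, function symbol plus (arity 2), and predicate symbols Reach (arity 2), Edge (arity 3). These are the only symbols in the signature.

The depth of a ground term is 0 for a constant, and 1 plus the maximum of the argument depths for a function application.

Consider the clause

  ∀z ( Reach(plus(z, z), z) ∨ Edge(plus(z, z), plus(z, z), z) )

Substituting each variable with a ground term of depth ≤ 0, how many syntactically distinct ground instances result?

Ground terms of depth ≤ 0:
  Write N_k for the number of ground terms of depth ≤ k. A term of depth ≤ k is either a constant or a function symbol applied to arguments of depth ≤ k−1, so N_k = 2 + N_{k-1}^2.
  N_0 = 2
  Explicitly: v, u.
So there are 2 ground terms available for substitution.
There is 1 variable to instantiate (z),  occurring in at least one literal, so different choices give different ground instances.
Number of ground instances = 2.

2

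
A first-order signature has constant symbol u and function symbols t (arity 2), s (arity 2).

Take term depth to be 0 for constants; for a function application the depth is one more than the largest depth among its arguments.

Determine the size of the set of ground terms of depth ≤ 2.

19

If N_k denotes the number of depth-≤k ground terms, the 1 constant gives N_0 = 1, and each function symbol of arity r contributes N_{k-1}^r new terms at level k: N_k = 1 + N_{k-1}^2 + N_{k-1}^2.
N_0 = 1
N_1 = 1 + 1^2 + 1^2 = 3
N_2 = 1 + 3^2 + 3^2 = 19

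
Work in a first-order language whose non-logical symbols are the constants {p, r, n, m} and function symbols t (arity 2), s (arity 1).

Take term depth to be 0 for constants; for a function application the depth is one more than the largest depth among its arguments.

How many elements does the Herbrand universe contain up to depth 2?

604

If N_k denotes the number of depth-≤k ground terms, the 4 constants give N_0 = 4, and each function symbol of arity r contributes N_{k-1}^r new terms at level k: N_k = 4 + N_{k-1}^2 + N_{k-1}.
N_0 = 4
N_1 = 4 + 4^2 + 4 = 24
N_2 = 4 + 24^2 + 24 = 604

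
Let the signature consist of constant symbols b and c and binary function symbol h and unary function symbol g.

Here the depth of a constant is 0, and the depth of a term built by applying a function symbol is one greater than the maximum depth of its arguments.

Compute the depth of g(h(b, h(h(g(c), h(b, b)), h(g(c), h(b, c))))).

depth(g(c)) = 1 + depth(c) = 1 + 0 = 1
depth(h(b, b)) = 1 + max(0, 0) = 1
depth(h(g(c), h(b, b))) = 1 + max(1, 1) = 2
depth(h(b, c)) = 1 + max(0, 0) = 1
depth(h(g(c), h(b, c))) = 1 + max(1, 1) = 2
depth(h(h(g(c), h(b, b)), h(g(c), h(b, c)))) = 1 + max(2, 2) = 3
depth(h(b, h(h(g(c), h(b, b)), h(g(c), h(b, c))))) = 1 + max(0, 3) = 4
depth(g(h(b, h(h(g(c), h(b, b)), h(g(c), h(b, c)))))) = 1 + depth(h(b, h(h(g(c), h(b, b)), h(g(c), h(b, c))))) = 1 + 4 = 5

5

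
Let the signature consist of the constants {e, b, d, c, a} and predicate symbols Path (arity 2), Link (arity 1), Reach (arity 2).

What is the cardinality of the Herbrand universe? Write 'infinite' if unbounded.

There are no function symbols, so every ground term is one of the 5 constants.
The Herbrand universe is {e, b, d, c, a}, which is finite with 5 elements.

5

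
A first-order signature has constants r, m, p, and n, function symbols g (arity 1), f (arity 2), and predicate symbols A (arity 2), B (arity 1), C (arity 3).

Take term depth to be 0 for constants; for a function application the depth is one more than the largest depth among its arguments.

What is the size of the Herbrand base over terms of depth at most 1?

14424

First count ground terms of depth ≤ 1.
Count level by level. With function symbols g/1, f/2, the terms of depth ≤ k are the 4 constants together with each function applied to depth-≤(k−1) tuples, so N_k = 4 + N_{k-1} + N_{k-1}^2.
N_0 = 4
N_1 = 4 + 4 + 4^2 = 24
So |H| = 24.
Ground atoms are formed by filling each argument slot of a predicate with a term from H, so an r-ary predicate gives |H|^r atoms:
  A: 24^2 = 576;  B: 24;  C: 24^3 = 13824
Total ground atoms: 576 + 24 + 13824 = 14424.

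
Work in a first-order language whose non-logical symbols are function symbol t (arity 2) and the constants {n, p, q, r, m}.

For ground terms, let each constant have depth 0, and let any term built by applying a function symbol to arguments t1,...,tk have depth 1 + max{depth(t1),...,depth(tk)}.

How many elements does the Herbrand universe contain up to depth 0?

5

If N_k denotes the number of depth-≤k ground terms, the 5 constants give N_0 = 5, and each function symbol of arity r contributes N_{k-1}^r new terms at level k: N_k = 5 + N_{k-1}^2.
N_0 = 5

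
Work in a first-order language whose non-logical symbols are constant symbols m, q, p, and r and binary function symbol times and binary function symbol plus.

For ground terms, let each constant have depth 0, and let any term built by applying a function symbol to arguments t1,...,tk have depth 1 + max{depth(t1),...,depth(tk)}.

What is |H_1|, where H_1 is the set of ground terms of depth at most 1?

36

If N_k denotes the number of depth-≤k ground terms, the 4 constants give N_0 = 4, and each function symbol of arity r contributes N_{k-1}^r new terms at level k: N_k = 4 + N_{k-1}^2 + N_{k-1}^2.
N_0 = 4
N_1 = 4 + 4^2 + 4^2 = 36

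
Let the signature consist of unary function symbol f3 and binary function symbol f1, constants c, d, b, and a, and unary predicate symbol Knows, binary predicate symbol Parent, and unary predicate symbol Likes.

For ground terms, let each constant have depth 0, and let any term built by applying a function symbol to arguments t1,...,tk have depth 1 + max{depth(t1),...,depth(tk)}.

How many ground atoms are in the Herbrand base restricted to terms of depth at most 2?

366024

First count ground terms of depth ≤ 2.
Write N_k for the number of ground terms of depth ≤ k. A term of depth ≤ k is either a constant or a function symbol applied to arguments of depth ≤ k−1, so N_k = 4 + N_{k-1} + N_{k-1}^2.
N_0 = 4
N_1 = 4 + 4 + 4^2 = 24
N_2 = 4 + 24 + 24^2 = 604
So |H| = 604.
For each predicate symbol, the number of ground atoms is |H| raised to its arity; summing:
  Knows: 604;  Parent: 604^2 = 364816;  Likes: 604
Total ground atoms: 604 + 364816 + 604 = 366024.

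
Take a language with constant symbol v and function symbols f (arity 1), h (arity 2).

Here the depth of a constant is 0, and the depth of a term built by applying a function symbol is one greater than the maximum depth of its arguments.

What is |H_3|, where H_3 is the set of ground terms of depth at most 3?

Write N_k for the number of ground terms of depth ≤ k. A term of depth ≤ k is either a constant or a function symbol applied to arguments of depth ≤ k−1, so N_k = 1 + N_{k-1} + N_{k-1}^2.
N_0 = 1
N_1 = 1 + 1 + 1^2 = 3
N_2 = 1 + 3 + 3^2 = 13
N_3 = 1 + 13 + 13^2 = 183

183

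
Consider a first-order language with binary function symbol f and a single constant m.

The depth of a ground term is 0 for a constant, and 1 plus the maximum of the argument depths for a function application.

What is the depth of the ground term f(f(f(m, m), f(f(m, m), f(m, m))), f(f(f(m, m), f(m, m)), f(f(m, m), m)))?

4

depth(f(m, m)) = 1 + max(0, 0) = 1
depth(f(f(m, m), f(m, m))) = 1 + max(1, 1) = 2
depth(f(f(m, m), f(f(m, m), f(m, m)))) = 1 + max(1, 2) = 3
depth(f(f(m, m), m)) = 1 + max(1, 0) = 2
depth(f(f(f(m, m), f(m, m)), f(f(m, m), m))) = 1 + max(2, 2) = 3
depth(f(f(f(m, m), f(f(m, m), f(m, m))), f(f(f(m, m), f(m, m)), f(f(m, m), m)))) = 1 + max(3, 3) = 4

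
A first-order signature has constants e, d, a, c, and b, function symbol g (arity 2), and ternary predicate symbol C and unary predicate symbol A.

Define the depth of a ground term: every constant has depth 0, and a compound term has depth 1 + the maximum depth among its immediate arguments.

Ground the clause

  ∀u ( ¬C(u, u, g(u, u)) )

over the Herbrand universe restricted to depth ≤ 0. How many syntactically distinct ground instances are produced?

Ground terms of depth ≤ 0:
  Let N_k count ground terms of depth at most k. Each non-constant term of depth ≤ k is some function symbol applied to depth-≤(k−1) arguments, giving N_k = 5 + N_{k-1}^2.
  N_0 = 5
  Explicitly: e, d, a, c, b.
So there are 5 ground terms available for substitution.
The body mentions the single quantified variable u; since ground terms form a free algebra, no two substitutions collapse to the same formula.
Number of ground instances = 5.

5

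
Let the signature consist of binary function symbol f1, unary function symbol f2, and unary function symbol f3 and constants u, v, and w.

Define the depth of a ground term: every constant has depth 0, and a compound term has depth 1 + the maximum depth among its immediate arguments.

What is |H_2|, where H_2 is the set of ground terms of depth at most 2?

363

Let N_k = |{terms of depth ≤ k}|. Then N_0 = 3 and N_k = 3 + N_{k-1}^2 + N_{k-1} + N_{k-1} for k ≥ 1 (one summand per function symbol, arity giving the exponent).
N_0 = 3
N_1 = 3 + 3^2 + 3 + 3 = 18
N_2 = 3 + 18^2 + 18 + 18 = 363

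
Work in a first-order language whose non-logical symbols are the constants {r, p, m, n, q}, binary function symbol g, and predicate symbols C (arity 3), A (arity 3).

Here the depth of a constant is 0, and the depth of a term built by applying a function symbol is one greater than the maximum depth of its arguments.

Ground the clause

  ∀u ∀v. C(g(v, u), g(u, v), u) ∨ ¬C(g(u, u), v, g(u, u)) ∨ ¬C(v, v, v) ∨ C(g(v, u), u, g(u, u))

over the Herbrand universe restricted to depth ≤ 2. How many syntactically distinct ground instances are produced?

819025

Ground terms of depth ≤ 2:
  Let N_k count ground terms of depth at most k. Each non-constant term of depth ≤ k is some function symbol applied to depth-≤(k−1) arguments, giving N_k = 5 + N_{k-1}^2.
  N_0 = 5
  N_1 = 5 + 5^2 = 30
  N_2 = 5 + 30^2 = 905
So there are 905 ground terms available for substitution.
The body mentions every one of the 2 quantified variables; since ground terms form a free algebra, no two substitutions collapse to the same formula.
Number of ground instances = 905^2 = 819025.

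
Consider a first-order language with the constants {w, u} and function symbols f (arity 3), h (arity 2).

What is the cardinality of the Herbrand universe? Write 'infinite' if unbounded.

The signature has at least one function symbol (f, arity 3) and at least one constant (w).
Iterating f gives infinitely many distinct ground terms: w, f(w, w, w), f(f(w, w, w), f(w, w, w), f(w, w, w)), ...
So the Herbrand universe is infinite.

infinite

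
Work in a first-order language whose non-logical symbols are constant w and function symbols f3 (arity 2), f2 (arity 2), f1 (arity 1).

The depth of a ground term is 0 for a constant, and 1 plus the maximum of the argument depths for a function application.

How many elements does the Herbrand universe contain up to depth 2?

Write N_k for the number of ground terms of depth ≤ k. A term of depth ≤ k is either a constant or a function symbol applied to arguments of depth ≤ k−1, so N_k = 1 + N_{k-1}^2 + N_{k-1}^2 + N_{k-1}.
N_0 = 1
N_1 = 1 + 1^2 + 1^2 + 1 = 4
N_2 = 1 + 4^2 + 4^2 + 4 = 37

37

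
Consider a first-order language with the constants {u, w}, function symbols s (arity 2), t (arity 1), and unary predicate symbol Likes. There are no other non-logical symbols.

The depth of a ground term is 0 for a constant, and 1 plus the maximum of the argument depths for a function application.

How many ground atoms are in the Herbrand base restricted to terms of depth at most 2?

First count ground terms of depth ≤ 2.
Count level by level. With function symbols s/2, t/1, the terms of depth ≤ k are the 2 constants together with each function applied to depth-≤(k−1) tuples, so N_k = 2 + N_{k-1}^2 + N_{k-1}.
N_0 = 2
N_1 = 2 + 2^2 + 2 = 8
N_2 = 2 + 8^2 + 8 = 74
So |H| = 74.
A ground atom is a predicate applied to a tuple of terms from H, so the count is the sum over predicates of |H|^arity:
  Likes: 74
Total ground atoms: 74.

74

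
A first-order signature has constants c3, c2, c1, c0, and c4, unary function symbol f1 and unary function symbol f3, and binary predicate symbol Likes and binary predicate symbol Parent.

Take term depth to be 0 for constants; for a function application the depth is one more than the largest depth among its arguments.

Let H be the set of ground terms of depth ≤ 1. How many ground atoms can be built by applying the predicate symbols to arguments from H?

First count ground terms of depth ≤ 1.
Let N_k count ground terms of depth at most k. Each non-constant term of depth ≤ k is some function symbol applied to depth-≤(k−1) arguments, giving N_k = 5 + N_{k-1} + N_{k-1}.
N_0 = 5
N_1 = 5 + 5 + 5 = 15
So |H| = 15.
A ground atom is a predicate applied to a tuple of terms from H, so the count is the sum over predicates of |H|^arity:
  Likes: 15^2 = 225;  Parent: 15^2 = 225
Total ground atoms: 225 + 225 = 450.

450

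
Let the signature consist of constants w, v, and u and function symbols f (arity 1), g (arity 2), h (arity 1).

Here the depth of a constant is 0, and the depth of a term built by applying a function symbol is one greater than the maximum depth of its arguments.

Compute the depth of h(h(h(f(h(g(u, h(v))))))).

depth(h(v)) = 1 + depth(v) = 1 + 0 = 1
depth(g(u, h(v))) = 1 + max(0, 1) = 2
depth(h(g(u, h(v)))) = 1 + depth(g(u, h(v))) = 1 + 2 = 3
depth(f(h(g(u, h(v))))) = 1 + depth(h(g(u, h(v)))) = 1 + 3 = 4
depth(h(f(h(g(u, h(v)))))) = 1 + depth(f(h(g(u, h(v))))) = 1 + 4 = 5
depth(h(h(f(h(g(u, h(v))))))) = 1 + depth(h(f(h(g(u, h(v)))))) = 1 + 5 = 6
depth(h(h(h(f(h(g(u, h(v)))))))) = 1 + depth(h(h(f(h(g(u, h(v))))))) = 1 + 6 = 7

7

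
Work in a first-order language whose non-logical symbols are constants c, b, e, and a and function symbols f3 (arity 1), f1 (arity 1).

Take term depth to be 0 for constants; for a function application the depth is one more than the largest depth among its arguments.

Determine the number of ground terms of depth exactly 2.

Count level by level. With function symbols f3/1, f1/1, the terms of depth ≤ k are the 4 constants together with each function applied to depth-≤(k−1) tuples, so N_k = 4 + N_{k-1} + N_{k-1}.
N_0 = 4
N_1 = 4 + 4 + 4 = 12
N_2 = 4 + 12 + 12 = 28
Terms of depth exactly 2: N_2 − N_1 = 28 − 12 = 16.

16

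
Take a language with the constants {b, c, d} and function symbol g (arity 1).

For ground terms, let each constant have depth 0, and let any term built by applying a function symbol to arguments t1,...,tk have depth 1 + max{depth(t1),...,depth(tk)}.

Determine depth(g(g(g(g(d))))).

depth(g(d)) = 1 + depth(d) = 1 + 0 = 1
depth(g(g(d))) = 1 + depth(g(d)) = 1 + 1 = 2
depth(g(g(g(d)))) = 1 + depth(g(g(d))) = 1 + 2 = 3
depth(g(g(g(g(d))))) = 1 + depth(g(g(g(d)))) = 1 + 3 = 4

4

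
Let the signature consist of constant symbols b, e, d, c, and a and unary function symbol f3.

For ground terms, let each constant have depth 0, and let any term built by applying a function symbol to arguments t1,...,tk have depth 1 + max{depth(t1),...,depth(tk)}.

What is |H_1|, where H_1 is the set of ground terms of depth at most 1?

Let N_k count ground terms of depth at most k. Each non-constant term of depth ≤ k is some function symbol applied to depth-≤(k−1) arguments, giving N_k = 5 + N_{k-1}.
N_0 = 5
N_1 = 5 + 5 = 10

10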